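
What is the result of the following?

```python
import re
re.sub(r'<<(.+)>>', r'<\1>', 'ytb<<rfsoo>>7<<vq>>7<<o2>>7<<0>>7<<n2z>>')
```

The replacement refers to a captured group, so each match is rewritten using its own captured text.

'ytb<rfsoo>>7<<vq>>7<<o2>>7<<0>>7<<n2z>'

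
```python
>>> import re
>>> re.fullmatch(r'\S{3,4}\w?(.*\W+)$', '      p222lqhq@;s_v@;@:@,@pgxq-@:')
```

None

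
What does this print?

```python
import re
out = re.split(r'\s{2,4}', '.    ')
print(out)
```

The pattern matches 2 to 4 of whitespace.
Matches to split on: at [1:5] → '    '.
The string is cut at each match, leaving 2 pieces.

['.', '']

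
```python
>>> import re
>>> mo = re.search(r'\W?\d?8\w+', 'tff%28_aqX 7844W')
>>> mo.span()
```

This matches optionally a non-word character, then optionally a digit, then a literal '8'; then one or more of a word character.
Unlike `match`, `search` isn't anchored — it looks for the pattern anywhere in the string.
The match spans [3:10] → '%28_aqX'.

(3, 10)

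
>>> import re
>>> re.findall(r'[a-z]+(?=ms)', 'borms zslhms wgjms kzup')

['bor', 'zslh', 'wgj']

The positive lookaround only admits positions where the adjacent text matches; those characters stay outside the span.
Walking the string: at [0:3] → 'bor'; at [6:10] → 'zslh'; at [13:16] → 'wgj'.
With no groups in the pattern, `findall` gives back each whole match — 3 here.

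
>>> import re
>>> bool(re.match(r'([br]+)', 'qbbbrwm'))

False

With `match`, the pattern is implicitly anchored at the beginning.
Here the pattern fails at index 0, so the call returns None, and `bool(None)` is False.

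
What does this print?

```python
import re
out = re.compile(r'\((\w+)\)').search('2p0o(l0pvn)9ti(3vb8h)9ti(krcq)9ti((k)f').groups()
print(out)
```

('l0pvn',)

`search` walks the string left to right and returns the first match it finds.
The match spans [4:11] → '(l0pvn)'.
Captured: group 1 = 'l0pvn'.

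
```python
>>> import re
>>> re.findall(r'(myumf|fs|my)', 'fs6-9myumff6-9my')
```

['fs', 'myumf', 'my']

Branches in `(...|...)` are attempted left-to-right; the first branch that allows the whole pattern to succeed is taken.
Walking the string: at [0:2] match 'fs', group 1 = 'fs'; at [5:10] match 'myumf', group 1 = 'myumf'; at [14:16] match 'my', group 1 = 'my'.
One capturing group, so `findall` returns just the captured substring from each match — 3 in all.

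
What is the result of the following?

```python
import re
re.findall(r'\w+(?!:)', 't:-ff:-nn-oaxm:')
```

['f', 'nn', 'oax']

The negative lookahead/lookbehind blocks any match where the forbidden context is present.
Walking the string: at [3:4] → 'f'; at [7:9] → 'nn'; at [10:13] → 'oax'.
No capturing groups, so `findall` returns the 3 full match strings.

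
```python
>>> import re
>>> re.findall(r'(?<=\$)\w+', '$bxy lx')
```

['bxy']

Because the assertion is zero-width, the text it checks is not consumed and won't appear in the result.
Scanning left to right: at [1:4] → 'bxy'.
With no groups in the pattern, `findall` gives back each whole match — 1 here.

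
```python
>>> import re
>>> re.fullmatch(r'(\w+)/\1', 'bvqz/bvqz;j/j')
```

None

`re.fullmatch` requires the pattern to consume the entire string.
Here the string isn't matched end-to-end, so the call returns None.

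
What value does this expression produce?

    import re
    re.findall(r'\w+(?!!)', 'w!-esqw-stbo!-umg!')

The negative lookahead/lookbehind blocks any match where the forbidden context is present.
Matches: at [3:7] → 'esqw'; at [8:11] → 'stb'; at [14:16] → 'um'.
`findall` yields the raw match text (3 of them) because the pattern has no groups.

['esqw', 'stb', 'um']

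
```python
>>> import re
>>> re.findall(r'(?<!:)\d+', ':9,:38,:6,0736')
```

['8', '0736']

`(?!…)`/`(?<!…)` only lets a position through if the neighbouring text does NOT match; no characters are consumed.
Since nothing is captured, `findall` lists the 2 matched substrings directly.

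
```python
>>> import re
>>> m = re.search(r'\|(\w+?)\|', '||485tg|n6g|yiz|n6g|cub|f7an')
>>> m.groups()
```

('485tg',)

The match spans [1:8] → '|485tg|'.
Captured: group 1 = '485tg'.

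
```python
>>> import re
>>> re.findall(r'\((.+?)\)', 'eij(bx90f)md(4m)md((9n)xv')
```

['bx90f', '4m', '(9n']

`findall` collects group 1 from each match (3 total).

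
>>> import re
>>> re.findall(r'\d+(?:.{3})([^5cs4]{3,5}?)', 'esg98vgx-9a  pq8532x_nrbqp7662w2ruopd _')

['-9a', 'rbq', 'uop']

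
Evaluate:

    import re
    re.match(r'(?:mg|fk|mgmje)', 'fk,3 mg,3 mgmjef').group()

'fk'

`re.match` only tries the pattern at the start of the string.
The match spans [0:2] → 'fk'.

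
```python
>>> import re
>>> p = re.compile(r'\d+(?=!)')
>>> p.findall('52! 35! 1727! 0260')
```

['52', '35', '1727']

The lookaround is zero-width — it requires the adjacent text to match without consuming it, so the asserted text isn't part of the match.
Scanning left to right: at [0:2] → '52'; at [4:6] → '35'; at [8:12] → '1727'.
Since nothing is captured, `findall` lists the 3 matched substrings directly.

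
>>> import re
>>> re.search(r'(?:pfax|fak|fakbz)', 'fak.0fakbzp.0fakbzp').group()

'fak'

The match spans [0:3] → 'fak'.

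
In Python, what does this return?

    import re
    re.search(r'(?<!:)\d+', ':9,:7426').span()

(5, 8)

A negative assertion filters positions out without eating any characters.
`re.search` tries every starting position until one works.
The match spans [5:8] → '426'.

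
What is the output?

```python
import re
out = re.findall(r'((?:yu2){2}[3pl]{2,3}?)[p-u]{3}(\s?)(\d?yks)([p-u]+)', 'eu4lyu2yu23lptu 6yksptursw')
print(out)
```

[('yu2yu23l', ' ', '6yks', 'pturs')]

The pattern matches the literal 'yu2' repeated 2 times, then 2 to 3 of one of [3pl] (lazy) (captured); then exactly 3 of a character in [p-u]; then optionally whitespace (captured); then optionally a digit, then the literal 'yks' (captured); then one or more of a character in [p-u] (captured).
Walking the string: at [4:25] match 'yu2yu23lptu 6ykspturs', groups = ('yu2yu23l', ' ', '6yks', 'pturs').
`findall` packs the 4 group values into a tuple for every match.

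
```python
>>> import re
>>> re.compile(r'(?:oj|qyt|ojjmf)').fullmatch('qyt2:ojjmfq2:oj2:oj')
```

`fullmatch` succeeds only if the pattern covers the string from start to end.
Here the string isn't matched end-to-end, so the call returns None.

None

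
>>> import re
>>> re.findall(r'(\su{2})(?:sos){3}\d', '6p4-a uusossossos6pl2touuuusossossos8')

This matches whitespace, then exactly 2 of the literal 'u' (captured); then the literal 'sos' repeated 3 times, then a digit.
Walking the string: at [5:18] match ' uusossossos6', group 1 = ' uu'.
`findall` collects group 1 from the one match (1 total).

[' uu']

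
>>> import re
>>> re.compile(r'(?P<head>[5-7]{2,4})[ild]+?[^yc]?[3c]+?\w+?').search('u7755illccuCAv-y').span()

(1, 10)

Pattern: 2 to 4 of a character in [5-7] (captured as 'head'); then one or more of one of [ild] (lazy), then optionally any character except [yc]; then one or more of one of [3c] (lazy); then one or more of a word character (lazy).
Lazy quantifiers expand one character at a time until the remainder of the pattern can match.
`re.search` scans for the first position where the pattern succeeds.
The match spans [1:10] → '7755illcc'.
Captured: group 1 = '7755'.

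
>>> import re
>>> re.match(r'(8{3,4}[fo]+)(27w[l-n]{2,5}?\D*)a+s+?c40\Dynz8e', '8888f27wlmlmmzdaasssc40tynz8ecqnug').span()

(0, 29)

`match` is anchored at position 0; if the pattern doesn't fit there, it returns None.
The match spans [0:29] → '8888f27wlmlmmzdaasssc40tynz8e'.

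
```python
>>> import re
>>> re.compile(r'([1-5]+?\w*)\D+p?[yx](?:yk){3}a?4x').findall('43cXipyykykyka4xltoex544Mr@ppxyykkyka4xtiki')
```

['43cXi']

Pattern: one or more of a character in [1-5] (lazy), then zero or more of a word character (captured); then one or more of a non-digit; then optionally a literal 'p', then one of [yx]; then the literal 'yk' repeated 3 times, then optionally a literal 'a', then the literal '4x'.
Matches: at [0:16] match '43cXipyykykyka4x', group 1 = '43cXi'.
One capturing group, so `findall` returns just the captured substring from the one match — 1 in all.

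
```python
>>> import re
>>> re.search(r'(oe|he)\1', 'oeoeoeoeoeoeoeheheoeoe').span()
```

(0, 4)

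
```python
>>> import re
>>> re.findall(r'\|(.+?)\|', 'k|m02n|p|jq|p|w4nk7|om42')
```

A non-greedy quantifier consumes as few characters as it can — just enough that the remainder of the pattern still matches from where it stops; whatever follows it matches normally.
Walking the string: at [1:7] match '|m02n|', group 1 = 'm02n'; at [8:12] match '|jq|', group 1 = 'jq'; at [13:20] match '|w4nk7|', group 1 = 'w4nk7'.
`findall` collects group 1 from each match (3 total).

['m02n', 'jq', 'w4nk7']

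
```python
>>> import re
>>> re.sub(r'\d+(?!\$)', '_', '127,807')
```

'_,_'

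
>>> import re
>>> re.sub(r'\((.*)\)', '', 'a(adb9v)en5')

'aen5'

Each match is replaced by ''.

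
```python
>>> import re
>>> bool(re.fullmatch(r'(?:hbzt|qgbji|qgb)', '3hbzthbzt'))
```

`re.fullmatch` is like wrapping the pattern in `^…$` (in single-line mode).
Here the pattern can't cover the whole string, so the call returns None, and `bool(None)` is False.

False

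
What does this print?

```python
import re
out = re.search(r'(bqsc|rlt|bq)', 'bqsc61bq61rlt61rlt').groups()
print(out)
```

Branches in `(...|...)` are attempted left-to-right; the first branch that allows the whole pattern to succeed is taken.
Unlike `match`, `search` isn't anchored — it looks for the pattern anywhere in the string.
The match spans [0:4] → 'bqsc'.
Captured: group 1 = 'bqsc'.

('bqsc',)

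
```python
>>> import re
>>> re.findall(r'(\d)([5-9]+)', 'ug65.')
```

[('6', '5')]

The pattern matches a digit (captured); then one or more of a character in [5-9] (captured).
Scanning left to right: at [2:4] match '65', groups = ('6', '5').
`findall` packs the 2 group values into a tuple for every match.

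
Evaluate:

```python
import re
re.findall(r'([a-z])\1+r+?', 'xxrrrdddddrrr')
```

['x', 'd']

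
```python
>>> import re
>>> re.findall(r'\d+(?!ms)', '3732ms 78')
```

['373', '78']

The negative lookahead/lookbehind blocks any match where the forbidden context is present.
With no groups in the pattern, `findall` gives back each whole match — 2 here.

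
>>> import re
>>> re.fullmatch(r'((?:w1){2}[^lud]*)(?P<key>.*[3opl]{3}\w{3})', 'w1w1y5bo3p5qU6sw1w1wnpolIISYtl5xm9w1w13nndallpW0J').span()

(0, 49)

Pattern: the literal 'w1' repeated 2 times, then zero or more of any character except [lud] (captured); then zero or more of any character, then exactly 3 of one of [3opl], then exactly 3 of a word character (captured as 'key').
For `fullmatch`, every character of the input must be accounted for by the pattern.
The match spans [0:49] → 'w1w1y5bo3p5qU6sw1w1wnpolIISYtl5xm9w1w13nndallpW0J'.
Captured: group 1 = 'w1w1y5bo3p5qU6sw1w1wnpo', group 2 = 'lIISYtl5xm9w1w13nndallpW0J'.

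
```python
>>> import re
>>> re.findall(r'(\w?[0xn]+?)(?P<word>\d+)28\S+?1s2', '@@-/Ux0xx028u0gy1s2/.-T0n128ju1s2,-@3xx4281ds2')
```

[('Ux0xx', '0'), ('T0n', '1')]

This matches optionally a word character, then one or more of one of [0xn] (lazy) (captured); then one or more of a digit (captured as 'word'); then the literal '28', then one or more of a non-whitespace character (lazy), then the literal '1s2'.
Matches: at [4:19] match 'Ux0xx028u0gy1s2', groups = ('Ux0xx', '0'); at [22:33] match 'T0n128ju1s2', groups = ('T0n', '1').
`findall` packs the 2 group values into a tuple for every match.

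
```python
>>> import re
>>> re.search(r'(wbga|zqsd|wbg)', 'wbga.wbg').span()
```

(0, 4)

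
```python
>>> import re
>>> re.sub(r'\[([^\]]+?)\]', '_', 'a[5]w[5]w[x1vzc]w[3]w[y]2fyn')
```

`sub` substitutes '_' at each match site.

'a_w_w_w_w_2fyn'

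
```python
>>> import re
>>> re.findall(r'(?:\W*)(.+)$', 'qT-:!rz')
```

['qT-:!rz']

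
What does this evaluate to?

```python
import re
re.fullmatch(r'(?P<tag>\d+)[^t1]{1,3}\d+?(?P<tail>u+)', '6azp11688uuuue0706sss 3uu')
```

`re.fullmatch` is like wrapping the pattern in `^…$` (in single-line mode).
Here the pattern can't cover the whole string, so the call returns None.

None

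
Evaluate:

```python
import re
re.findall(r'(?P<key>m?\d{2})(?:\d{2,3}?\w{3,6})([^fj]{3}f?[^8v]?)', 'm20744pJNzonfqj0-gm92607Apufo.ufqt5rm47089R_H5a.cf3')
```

[('m20', 'zonfq'), ('m92', 'o.ufq'), ('m47', 'a.cf3')]

Pattern: optionally a literal 'm', then exactly 2 of a digit (captured as 'key'); then 2 to 3 of a digit (lazy), then 3 to 6 of a word character (non-capturing group); then exactly 3 of any character except [fj], then optionally a literal 'f', then optionally any character except [8v] (captured).
`findall` packs the 2 group values into a tuple for every match.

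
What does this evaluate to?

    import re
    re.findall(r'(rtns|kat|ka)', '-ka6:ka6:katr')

['ka', 'ka', 'kat']

Alternation tries branches left to right and keeps the first one that lets the overall match succeed at that position.
Walking the string: at [1:3] match 'ka', group 1 = 'ka'; at [5:7] match 'ka', group 1 = 'ka'; at [9:12] match 'kat', group 1 = 'kat'.
One capturing group, so `findall` returns just the captured substring from each match — 3 in all.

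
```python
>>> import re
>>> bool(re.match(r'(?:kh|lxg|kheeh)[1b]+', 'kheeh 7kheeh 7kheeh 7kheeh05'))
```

False

`re.match` won't scan ahead — the pattern has to work from the very first character.
Here the pattern fails at index 0, so the call returns None, and `bool(None)` is False.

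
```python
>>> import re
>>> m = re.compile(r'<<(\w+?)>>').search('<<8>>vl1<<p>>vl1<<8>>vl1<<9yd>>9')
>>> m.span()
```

The match spans [0:5] → '<<8>>'.

(0, 5)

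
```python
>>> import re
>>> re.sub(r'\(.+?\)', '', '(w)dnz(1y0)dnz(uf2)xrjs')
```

'dnzdnzxrjs'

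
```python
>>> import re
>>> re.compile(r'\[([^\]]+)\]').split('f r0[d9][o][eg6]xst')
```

Matches to split on: at [4:8] → '[d9]'; at [8:11] → '[o]'; at [11:16] → '[eg6]'.
The group in the pattern means `split` returns the separators' captures alongside the pieces.

['f r0', 'd9', '', 'o', '', 'eg6', 'xst']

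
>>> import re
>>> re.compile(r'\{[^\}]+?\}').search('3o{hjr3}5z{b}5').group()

'{hjr3}'

`re.search` scans for the first position where the pattern succeeds.
The match spans [2:8] → '{hjr3}'.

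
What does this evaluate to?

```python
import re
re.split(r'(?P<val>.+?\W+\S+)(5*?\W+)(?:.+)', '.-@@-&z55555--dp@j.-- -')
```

['', '.-@@-&z55555--dp@j.--', ' ', '']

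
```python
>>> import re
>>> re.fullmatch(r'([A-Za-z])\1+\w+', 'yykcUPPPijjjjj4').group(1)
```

The backreference `\1` re-matches whatever the first group consumed, character for character.
`fullmatch` succeeds only if the pattern covers the string from start to end.
The match spans [0:15] → 'yykcUPPPijjjjj4'.
Captured: group 1 = 'y'.

'y'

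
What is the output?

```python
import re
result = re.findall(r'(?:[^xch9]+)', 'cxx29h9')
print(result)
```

The pattern matches one or more of any character except [xch9] (non-capturing group).
With no groups in the pattern, `findall` gives back each whole match — 1 here.

['2']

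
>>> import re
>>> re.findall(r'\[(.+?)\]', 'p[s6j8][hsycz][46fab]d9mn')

Walking the string: at [1:7] match '[s6j8]', group 1 = 's6j8'; at [7:14] match '[hsycz]', group 1 = 'hsycz'; at [14:21] match '[46fab]', group 1 = '46fab'.
With a single group, `findall` returns only what that group captured — 3 items.

['s6j8', 'hsycz', '46fab']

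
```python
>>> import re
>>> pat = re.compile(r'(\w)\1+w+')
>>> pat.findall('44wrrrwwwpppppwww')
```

['4', 'r', 'p']

A backreference is literal: `\1` must see the identical characters the first group matched.
Walking the string: at [0:3] match '44w', group 1 = '4'; at [3:9] match 'rrrwww', group 1 = 'r'; at [9:17] match 'pppppwww', group 1 = 'p'.
One capturing group, so `findall` returns just the captured substring from each match — 3 in all.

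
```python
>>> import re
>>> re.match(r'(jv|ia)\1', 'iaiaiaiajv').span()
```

`re.match` only tries the pattern at the start of the string.
The match spans [0:4] → 'iaia'.

(0, 4)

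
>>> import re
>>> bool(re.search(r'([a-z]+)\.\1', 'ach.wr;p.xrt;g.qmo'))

False

`\1` has to match the exact text group 1 already captured.
`search` walks the string left to right and returns the first match it finds.
Here the pattern never matches, so the call returns None, and `bool(None)` is False.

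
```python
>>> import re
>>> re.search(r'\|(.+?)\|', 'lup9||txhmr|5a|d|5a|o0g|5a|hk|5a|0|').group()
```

Because the quantifier is non-greedy, it stops expanding at the earliest point where the rest of the pattern can succeed.
`search` walks the string left to right and returns the first match it finds.
The match spans [4:12] → '||txhmr|'.
Captured: group 1 = '|txhmr'.

'||txhmr|'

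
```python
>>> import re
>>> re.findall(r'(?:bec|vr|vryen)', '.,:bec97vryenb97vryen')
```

Alternation isn't longest-match — the leftmost alternative that fits at this position is chosen.
Since nothing is captured, `findall` lists the 3 matched substrings directly.

['bec', 'vr', 'vr']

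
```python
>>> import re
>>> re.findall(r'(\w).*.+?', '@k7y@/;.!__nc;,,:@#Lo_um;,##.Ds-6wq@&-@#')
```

`findall` collects group 1 from the one match (1 total).

['k']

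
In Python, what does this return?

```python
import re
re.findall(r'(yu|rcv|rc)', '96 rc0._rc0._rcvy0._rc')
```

Alternation tries branches left to right and keeps the first one that lets the overall match succeed at that position.
One capturing group, so `findall` returns just the captured substring from each match — 4 in all.

['rc', 'rc', 'rcv', 'rc']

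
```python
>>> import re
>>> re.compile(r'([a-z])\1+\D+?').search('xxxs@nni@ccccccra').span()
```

A backreference is literal: `\1` must see the identical characters the first group matched.
The match spans [0:4] → 'xxxs'.

(0, 4)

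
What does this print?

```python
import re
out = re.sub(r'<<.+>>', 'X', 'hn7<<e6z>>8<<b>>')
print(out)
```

hn7X

Each match is replaced by 'X'.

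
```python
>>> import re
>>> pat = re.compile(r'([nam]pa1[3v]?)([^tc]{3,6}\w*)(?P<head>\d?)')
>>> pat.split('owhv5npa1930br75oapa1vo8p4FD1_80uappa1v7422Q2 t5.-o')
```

['owhv5', 'npa1', '930br75oapa1vo8p4FD1_80uappa1v7422Q2', '', ' t5.-o']

Pattern: one of [nam], then the literal 'pa1', then optionally one of [3v] (captured); then 3 to 6 of any character except [tc], then zero or more of a word character (captured); then optionally a digit (captured as 'head').
Matches to split on: at [5:45] → 'npa1930br75oapa1vo8p4FD1_80uappa1v7422Q2'.
The group in the pattern means `split` returns the separators' captures alongside the pieces.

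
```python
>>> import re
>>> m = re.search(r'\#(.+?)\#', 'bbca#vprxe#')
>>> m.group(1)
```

'vprxe'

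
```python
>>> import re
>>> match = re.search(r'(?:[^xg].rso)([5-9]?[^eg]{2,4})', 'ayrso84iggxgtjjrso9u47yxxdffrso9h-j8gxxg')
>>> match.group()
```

'ayrso84i'

The pattern matches any character except [xg], then any character, then the literal 'rso' (non-capturing group); then optionally a character in [5-9], then 2 to 4 of any character except [eg] (captured).
Unlike `match`, `search` isn't anchored — it looks for the pattern anywhere in the string.
The match spans [0:8] → 'ayrso84i'.
Captured: group 1 = '84i'.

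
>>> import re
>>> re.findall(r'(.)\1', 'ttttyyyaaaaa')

['t', 't', 'y', 'a', 'a']

`\1` has to match the exact text group 1 already captured.
Scanning left to right: at [0:2] match 'tt', group 1 = 't'; at [2:4] match 'tt', group 1 = 't'; at [4:6] match 'yy', group 1 = 'y'; at [7:9] match 'aa', group 1 = 'a'; at [9:11] match 'aa', group 1 = 'a'.
`findall` collects group 1 from each match (5 total).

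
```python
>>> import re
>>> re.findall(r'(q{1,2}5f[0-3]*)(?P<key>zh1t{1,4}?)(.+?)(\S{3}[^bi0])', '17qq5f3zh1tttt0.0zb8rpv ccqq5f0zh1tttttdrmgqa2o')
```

[('qq5f3', 'zh1t', 't', 'tt0.'), ('qq5f0', 'zh1t', 't', 'tttd')]

Pattern: 1 to 2 of the literal 'q', then the literal '5f', then zero or more of a character in [0-3] (captured); then the literal 'zh1', then 1 to 4 of a literal 't' (lazy) (captured as 'key'); then one or more of any character (lazy) (captured); then exactly 3 of a non-whitespace character, then any character except [bi0] (captured).
Lazy quantifiers expand one character at a time until the remainder of the pattern can match.
Scanning left to right: at [2:16] match 'qq5f3zh1tttt0.', groups = ('qq5f3', 'zh1t', 't', 'tt0.'); at [26:40] match 'qq5f0zh1tttttd', groups = ('qq5f0', 'zh1t', 't', 'tttd').
With 4 capturing groups, `findall` returns a 4-tuple per match.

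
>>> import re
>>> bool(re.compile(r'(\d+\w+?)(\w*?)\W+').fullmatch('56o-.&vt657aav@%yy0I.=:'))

False

`re.fullmatch` is like wrapping the pattern in `^…$` (in single-line mode).
Here there's no way to consume every character, so the call returns None, and `bool(None)` is False.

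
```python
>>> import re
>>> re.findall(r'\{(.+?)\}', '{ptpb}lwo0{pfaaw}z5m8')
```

Matches: at [0:6] match '{ptpb}', group 1 = 'ptpb'; at [10:17] match '{pfaaw}', group 1 = 'pfaaw'.
`findall` collects group 1 from each match (2 total).

['ptpb', 'pfaaw']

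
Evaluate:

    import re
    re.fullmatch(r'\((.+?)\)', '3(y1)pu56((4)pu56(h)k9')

None

`re.fullmatch` is like wrapping the pattern in `^…$` (in single-line mode).
Here the string isn't matched end-to-end, so the call returns None.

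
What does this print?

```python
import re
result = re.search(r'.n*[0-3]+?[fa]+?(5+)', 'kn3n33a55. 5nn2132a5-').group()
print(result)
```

Pattern: any character, then zero or more of a literal 'n', then one or more of a character in [0-3] (lazy); then one or more of one of [fa] (lazy); then one or more of a literal '5' (captured).
`re.search` scans for the first position where the pattern succeeds.
The match spans [2:9] → '3n33a55'.
Captured: group 1 = '55'.

3n33a55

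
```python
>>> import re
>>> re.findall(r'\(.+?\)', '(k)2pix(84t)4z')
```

Walking the string: at [0:3] → '(k)'; at [7:12] → '(84t)'.
No capturing groups, so `findall` returns the 2 full match strings.

['(k)', '(84t)']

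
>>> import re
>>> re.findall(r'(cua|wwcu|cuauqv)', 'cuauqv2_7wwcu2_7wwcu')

Alternation tries branches left to right and keeps the first one that lets the overall match succeed at that position.
`findall` collects group 1 from each match (3 total).

['cua', 'wwcu', 'wwcu']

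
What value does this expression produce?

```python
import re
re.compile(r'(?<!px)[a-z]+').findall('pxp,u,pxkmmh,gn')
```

['pxp', 'u', 'pxkmmh', 'gn']

The negative lookaround is zero-width — it rules out positions where the adjacent text would match, without consuming anything.
Walking the string: at [0:3] → 'pxp'; at [4:5] → 'u'; at [6:12] → 'pxkmmh'; at [13:15] → 'gn'.
Since nothing is captured, `findall` lists the 4 matched substrings directly.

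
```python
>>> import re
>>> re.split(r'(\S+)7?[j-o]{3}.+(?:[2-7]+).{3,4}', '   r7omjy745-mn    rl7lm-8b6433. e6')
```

Pattern: one or more of a non-whitespace character (captured); then optionally a literal '7', then exactly 3 of a character in [j-o]; then one or more of any character; then one or more of a character in [2-7] (non-capturing group); then 3 to 4 of any character.
Matches to split on: at [3:35] → 'r7omjy745-mn    rl7lm-8b6433. e6'.
The group in the pattern means `split` returns the separators' captures alongside the pieces.

['   ', 'r7', '']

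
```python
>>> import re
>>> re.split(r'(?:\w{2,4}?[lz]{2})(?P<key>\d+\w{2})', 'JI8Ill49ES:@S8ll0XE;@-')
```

The pattern matches 2 to 4 of a word character (lazy), then exactly 2 of one of [lz] (non-capturing group); then one or more of a digit, then exactly 2 of a word character (captured as 'key').
Matches to split on: at [0:10] → 'JI8Ill49ES'; at [12:19] → 'S8ll0XE'.
`re.split` interleaves the captured-group text with the surrounding fragments.

['', '49ES', ':@', '0XE', ';@-']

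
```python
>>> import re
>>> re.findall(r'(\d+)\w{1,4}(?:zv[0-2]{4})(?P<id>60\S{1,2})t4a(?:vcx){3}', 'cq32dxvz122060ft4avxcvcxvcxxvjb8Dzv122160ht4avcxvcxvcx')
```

[('8', '60h')]

Pattern: one or more of a digit (captured); then 1 to 4 of a word character; then the literal 'zv', then exactly 4 of a character in [0-2] (non-capturing group); then the literal '60', then 1 to 2 of a non-whitespace character (captured as 'id'); then the literal 't4a', then the literal 'vcx' repeated 3 times.
Scanning left to right: at [31:54] match '8Dzv122160ht4avcxvcxvcx', groups = ('8', '60h').
`findall` packs the 2 group values into a tuple for every match.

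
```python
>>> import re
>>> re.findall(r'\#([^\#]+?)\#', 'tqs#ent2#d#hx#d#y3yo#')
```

['ent2', 'hx', 'y3yo']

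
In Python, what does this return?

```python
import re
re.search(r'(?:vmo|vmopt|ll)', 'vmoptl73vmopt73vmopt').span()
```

The regex engine tests alternatives in the order written; an earlier branch that matches wins even if a later one would match more.
The match spans [0:3] → 'vmo'.

(0, 3)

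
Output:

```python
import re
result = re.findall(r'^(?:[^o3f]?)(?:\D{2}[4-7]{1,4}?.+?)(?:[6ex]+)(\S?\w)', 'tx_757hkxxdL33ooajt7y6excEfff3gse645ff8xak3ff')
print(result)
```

['dL']

The `?` after the quantifier makes it lazy — it takes as little as possible before letting the rest of the pattern try.
With a single group, `findall` returns only what that group captured — 1 item.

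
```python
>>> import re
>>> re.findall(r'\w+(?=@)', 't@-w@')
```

['t', 'w']

Lookahead/lookbehind check context without consuming it, so the matched span excludes the asserted characters.
Walking the string: at [0:1] → 't'; at [3:4] → 'w'.
With no groups in the pattern, `findall` gives back each whole match — 2 here.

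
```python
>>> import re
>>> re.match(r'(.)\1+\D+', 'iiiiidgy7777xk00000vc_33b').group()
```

'iiiiidgy'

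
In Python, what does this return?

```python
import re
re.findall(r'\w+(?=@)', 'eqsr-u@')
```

The lookaround is zero-width — it requires the adjacent text to match without consuming it, so the asserted text isn't part of the match.
Scanning left to right: at [5:6] → 'u'.
No capturing groups, so `findall` returns the 1 full match string.

['u']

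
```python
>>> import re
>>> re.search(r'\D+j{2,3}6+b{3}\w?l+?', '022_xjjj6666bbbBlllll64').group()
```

'_xjjj6666bbbBl'

A `+?`/`*?`/`{m,n}?` starts at its minimum and grows only as far as needed for what follows to match.
The match spans [3:17] → '_xjjj6666bbbBl'.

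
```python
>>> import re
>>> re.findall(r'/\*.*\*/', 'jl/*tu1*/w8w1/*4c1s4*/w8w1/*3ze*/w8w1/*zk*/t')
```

Matches: at [2:43] → '/*tu1*/w8w1/*4c1s4*/w8w1/*3ze*/w8w1/*zk*/'.
Since nothing is captured, `findall` lists the 1 matched substring directly.

['/*tu1*/w8w1/*4c1s4*/w8w1/*3ze*/w8w1/*zk*/']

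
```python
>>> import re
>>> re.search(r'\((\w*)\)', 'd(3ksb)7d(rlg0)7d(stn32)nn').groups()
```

('3ksb',)

The match spans [1:7] → '(3ksb)'.
Captured: group 1 = '3ksb'.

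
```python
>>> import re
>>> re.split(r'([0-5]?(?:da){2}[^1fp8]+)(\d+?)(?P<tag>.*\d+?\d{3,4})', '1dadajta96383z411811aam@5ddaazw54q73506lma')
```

['', '1dadajta963', '8', '3z411811aam@5ddaazw54q73506', 'lma']

Lazy quantifiers expand one character at a time until the remainder of the pattern can match.
The group in the pattern means `split` returns the separators' captures alongside the pieces.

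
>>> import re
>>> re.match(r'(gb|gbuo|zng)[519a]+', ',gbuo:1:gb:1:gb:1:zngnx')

`re.match` only tries the pattern at the start of the string.
Here the pattern fails at index 0, so the call returns None.

None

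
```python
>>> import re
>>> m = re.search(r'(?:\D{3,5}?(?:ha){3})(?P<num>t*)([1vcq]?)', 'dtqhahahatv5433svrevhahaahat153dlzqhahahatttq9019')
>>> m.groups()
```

('t', 'v')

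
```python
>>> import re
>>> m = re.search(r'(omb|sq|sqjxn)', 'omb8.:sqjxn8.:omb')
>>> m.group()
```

'omb'

`re.search` tries every starting position until one works.
The match spans [0:3] → 'omb'.
Captured: group 1 = 'omb'.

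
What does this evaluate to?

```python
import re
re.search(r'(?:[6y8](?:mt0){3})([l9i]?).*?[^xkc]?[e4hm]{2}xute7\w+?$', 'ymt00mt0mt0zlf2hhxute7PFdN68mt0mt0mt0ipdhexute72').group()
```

'8mt0mt0mt0ipdhexute72'

Pattern: one of [6y8], then the literal 'mt0' repeated 3 times (non-capturing group); then optionally one of [l9i] (captured); then zero or more of any character (lazy), then optionally any character except [xkc], then exactly 2 of one of [e4hm]; then the literal 'xut', then the literal 'e7', then one or more of a word character (lazy); then anchored at the end.
`search` walks the string left to right and returns the first match it finds.
The match spans [27:48] → '8mt0mt0mt0ipdhexute72'.
Captured: group 1 = 'i'.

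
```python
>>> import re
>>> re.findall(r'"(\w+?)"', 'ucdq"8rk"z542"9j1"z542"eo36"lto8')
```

['8rk', '9j1', 'eo36']

Matches: at [4:9] match '"8rk"', group 1 = '8rk'; at [13:18] match '"9j1"', group 1 = '9j1'; at [22:28] match '"eo36"', group 1 = 'eo36'.
One capturing group, so `findall` returns just the captured substring from each match — 3 in all.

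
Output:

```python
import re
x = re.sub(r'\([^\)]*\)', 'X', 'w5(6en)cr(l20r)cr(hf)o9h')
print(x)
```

w5XcrXcrXo9h

Matches: at [2:7] → '(6en)'; at [9:15] → '(l20r)'; at [17:21] → '(hf)'.
Each match is replaced by 'X'.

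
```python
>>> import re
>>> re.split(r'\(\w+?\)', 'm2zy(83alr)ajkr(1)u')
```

['m2zy', 'ajkr', 'u']

Matches to split on: at [4:11] → '(83alr)'; at [15:18] → '(1)'.
Splitting on the pattern gives 3 pieces.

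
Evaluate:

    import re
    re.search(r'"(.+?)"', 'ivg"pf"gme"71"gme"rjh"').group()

'"pf"'

Lazy quantifiers expand one character at a time until the remainder of the pattern can match.
The match spans [3:7] → '"pf"'.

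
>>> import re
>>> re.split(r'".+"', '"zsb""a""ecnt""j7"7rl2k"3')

['', '3']

Matches to split on: at [0:24] → '"zsb""a""ecnt""j7"7rl2k"'.
The string is cut at each match, leaving 2 pieces.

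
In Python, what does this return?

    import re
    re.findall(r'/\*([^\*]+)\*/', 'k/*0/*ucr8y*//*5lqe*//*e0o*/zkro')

['ucr8y', '5lqe', 'e0o']

Matches: at [4:13] match '/*ucr8y*/', group 1 = 'ucr8y'; at [13:21] match '/*5lqe*/', group 1 = '5lqe'; at [21:28] match '/*e0o*/', group 1 = 'e0o'.
`findall` collects group 1 from each match (3 total).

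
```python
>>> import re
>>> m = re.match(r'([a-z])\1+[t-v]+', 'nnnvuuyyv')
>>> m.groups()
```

('n',)

The match spans [0:6] → 'nnnvuu'.
Captured: group 1 = 'n'.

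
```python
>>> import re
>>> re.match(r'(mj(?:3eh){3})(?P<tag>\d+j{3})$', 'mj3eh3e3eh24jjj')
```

Pattern: the literal 'mj', then the literal '3eh' repeated 3 times (captured); then one or more of a digit, then exactly 3 of the literal 'j' (captured as 'tag'); then anchored at the end.
`re.match` won't scan ahead — the pattern has to work from the very first character.
Here the pattern fails at index 0, so the call returns None.

None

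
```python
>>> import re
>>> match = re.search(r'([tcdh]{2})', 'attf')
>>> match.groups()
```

The match spans [1:3] → 'tt'.
Captured: group 1 = 'tt'.

('tt',)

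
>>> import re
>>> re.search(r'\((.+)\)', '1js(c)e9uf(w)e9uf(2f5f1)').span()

(3, 24)

`re.search` scans for the first position where the pattern succeeds.
The match spans [3:24] → '(c)e9uf(w)e9uf(2f5f1)'.
Captured: group 1 = 'c)e9uf(w)e9uf(2f5f1'.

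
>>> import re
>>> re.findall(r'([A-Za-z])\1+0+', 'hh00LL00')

['h', 'L']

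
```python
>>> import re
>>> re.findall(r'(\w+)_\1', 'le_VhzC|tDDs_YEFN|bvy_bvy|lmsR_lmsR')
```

A backreference is literal: `\1` must see the identical characters the first group matched.
`findall` collects group 1 from each match (2 total).

['bvy', 'lmsR']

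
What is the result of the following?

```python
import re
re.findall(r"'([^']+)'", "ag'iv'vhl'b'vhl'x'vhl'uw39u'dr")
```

Matches: at [2:6] match "'iv'", group 1 = 'iv'; at [9:12] match "'b'", group 1 = 'b'; at [15:18] match "'x'", group 1 = 'x'; at [21:28] match "'uw39u'", group 1 = 'uw39u'.
With a single group, `findall` returns only what that group captured — 4 items.

['iv', 'b', 'x', 'uw39u']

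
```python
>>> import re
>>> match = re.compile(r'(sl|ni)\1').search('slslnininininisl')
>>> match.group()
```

The backreference `\1` re-matches whatever the first group consumed, character for character.
Unlike `match`, `search` isn't anchored — it looks for the pattern anywhere in the string.
The match spans [0:4] → 'slsl'.
Captured: group 1 = 'sl'.

'slsl'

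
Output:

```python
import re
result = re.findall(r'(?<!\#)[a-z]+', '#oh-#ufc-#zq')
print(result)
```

The negative lookaround is zero-width — it rules out positions where the adjacent text would match, without consuming anything.
Matches: at [2:3] → 'h'; at [6:8] → 'fc'; at [11:12] → 'q'.
With no groups in the pattern, `findall` gives back each whole match — 3 here.

['h', 'fc', 'q']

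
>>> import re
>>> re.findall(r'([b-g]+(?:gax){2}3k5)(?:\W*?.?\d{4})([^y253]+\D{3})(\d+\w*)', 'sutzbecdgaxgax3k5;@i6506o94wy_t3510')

[('becdgaxgax3k5', 'o94wy_t', '3510')]

The pattern matches one or more of a character in [b-g], then the literal 'gax' repeated 2 times, then the literal '3k5' (captured); then zero or more of a non-word character (lazy), then optionally any character, then exactly 4 of a digit (non-capturing group); then one or more of any character except [y253], then exactly 3 of a non-digit (captured); then one or more of a digit, then zero or more of a word character (captured).
Scanning left to right: at [4:35] match 'becdgaxgax3k5;@i6506o94wy_t3510', groups = ('becdgaxgax3k5', 'o94wy_t', '3510').
`findall` packs the 3 group values into a tuple for every match.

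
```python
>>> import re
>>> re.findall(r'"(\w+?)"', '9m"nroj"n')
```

['nroj']

One capturing group, so `findall` returns just the captured substring from the one match — 1 in all.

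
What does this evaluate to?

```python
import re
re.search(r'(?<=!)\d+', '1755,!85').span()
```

(6, 8)

Because the assertion is zero-width, the text it checks is not consumed and won't appear in the result.
`search` walks the string left to right and returns the first match it finds.
The match spans [6:8] → '85'.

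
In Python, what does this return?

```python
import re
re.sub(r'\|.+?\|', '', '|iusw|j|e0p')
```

'j|e0p'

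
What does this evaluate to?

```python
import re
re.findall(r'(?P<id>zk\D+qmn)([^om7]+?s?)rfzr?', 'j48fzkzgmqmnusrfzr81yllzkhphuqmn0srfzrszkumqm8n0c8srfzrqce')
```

[('zkzgmqmn', 'us'), ('zkhphuqmn', '0s')]

This matches the literal 'zk', then one or more of a non-digit, then the literal 'qmn' (captured as 'id'); then one or more of any character except [om7] (lazy), then optionally a literal 's' (captured); then the literal 'rfz', then optionally the literal 'r'.
`findall` packs the 2 group values into a tuple for every match.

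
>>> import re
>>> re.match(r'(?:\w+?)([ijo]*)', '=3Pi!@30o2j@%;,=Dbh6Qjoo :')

`match` is anchored at position 0; if the pattern doesn't fit there, it returns None.
Here the pattern fails at index 0, so the call returns None.

None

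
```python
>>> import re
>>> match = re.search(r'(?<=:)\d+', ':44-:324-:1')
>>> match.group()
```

The positive lookaround only admits positions where the adjacent text matches; those characters stay outside the span.
`re.search` tries every starting position until one works.
The match spans [1:3] → '44'.

'44'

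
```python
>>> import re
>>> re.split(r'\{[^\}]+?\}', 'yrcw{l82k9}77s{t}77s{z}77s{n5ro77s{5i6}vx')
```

['yrcw', '77s', '77s', '77s', 'vx']

Matches to split on: at [4:11] → '{l82k9}'; at [14:17] → '{t}'; at [20:23] → '{z}'; at [26:39] → '{n5ro77s{5i6}'.
`split` removes every match and returns the 5 fragments in between.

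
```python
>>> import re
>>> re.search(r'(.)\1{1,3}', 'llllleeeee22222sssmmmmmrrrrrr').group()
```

'llll'

The backreference `\1` re-matches whatever the first group consumed, character for character.
Unlike `match`, `search` isn't anchored — it looks for the pattern anywhere in the string.
The match spans [0:4] → 'llll'.
Captured: group 1 = 'l'.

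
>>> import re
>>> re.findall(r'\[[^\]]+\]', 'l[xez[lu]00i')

['[xez[lu]']

Walking the string: at [1:9] → '[xez[lu]'.
Since nothing is captured, `findall` lists the 1 matched substring directly.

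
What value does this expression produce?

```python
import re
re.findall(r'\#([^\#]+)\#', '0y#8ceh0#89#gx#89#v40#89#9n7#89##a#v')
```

Because there's exactly one group, `findall` drops the full match and keeps group 1 from each hit.

['8ceh0', 'gx', 'v40', '9n7', 'a']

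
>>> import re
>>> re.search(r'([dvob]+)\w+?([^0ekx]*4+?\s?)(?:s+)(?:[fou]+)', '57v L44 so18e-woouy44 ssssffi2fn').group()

Pattern: one or more of one of [dvob] (captured); then one or more of a word character (lazy); then zero or more of any character except [0ekx], then one or more of a literal '4' (lazy), then optionally whitespace (captured); then one or more of a literal 's' (non-capturing group); then one or more of one of [fou] (non-capturing group).
The match spans [9:28] → 'o18e-woouy44 ssssff'.

'o18e-woouy44 ssssff'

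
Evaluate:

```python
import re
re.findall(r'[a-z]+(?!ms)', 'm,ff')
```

A negative assertion filters positions out without eating any characters.
`findall` yields the raw match text (2 of them) because the pattern has no groups.

['m', 'ff']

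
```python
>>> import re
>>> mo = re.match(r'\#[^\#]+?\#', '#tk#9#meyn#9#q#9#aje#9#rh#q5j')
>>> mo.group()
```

'#tk#'

`re.match` won't scan ahead — the pattern has to work from the very first character.
The match spans [0:4] → '#tk#'.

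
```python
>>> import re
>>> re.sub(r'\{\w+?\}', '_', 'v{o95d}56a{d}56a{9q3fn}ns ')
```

'v_56a_56a_ns '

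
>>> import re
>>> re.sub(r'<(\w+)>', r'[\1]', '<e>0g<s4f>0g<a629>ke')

'[e]0g[s4f]0g[a629]ke'

Matches: at [0:3] → '<e>'; at [5:10] → '<s4f>'; at [12:18] → '<a629>'.
Each match is replaced using the text its own group 1 captured.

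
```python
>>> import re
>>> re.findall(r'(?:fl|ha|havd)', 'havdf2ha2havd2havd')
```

The regex engine tests alternatives in the order written; an earlier branch that matches wins even if a later one would match more.
Walking the string: at [0:2] → 'ha'; at [6:8] → 'ha'; at [9:11] → 'ha'; at [14:16] → 'ha'.
No capturing groups, so `findall` returns the 4 full match strings.

['ha', 'ha', 'ha', 'ha']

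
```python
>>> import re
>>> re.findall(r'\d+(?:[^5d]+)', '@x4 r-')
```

['4 r-']

Pattern: one or more of a digit; then one or more of any character except [5d] (non-capturing group).
Scanning left to right: at [2:6] → '4 r-'.
With no groups in the pattern, `findall` gives back each whole match — 1 here.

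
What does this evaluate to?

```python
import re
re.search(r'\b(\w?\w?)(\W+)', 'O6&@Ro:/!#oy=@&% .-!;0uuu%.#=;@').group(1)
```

'O6'

Pattern: a word boundary (`\b`, zero-width); then optionally a word character, then optionally a word character (captured); then one or more of a non-word character (captured).
`search` walks the string left to right and returns the first match it finds.
The match spans [0:4] → 'O6&@'.
Captured: group 1 = 'O6', group 2 = '&@'.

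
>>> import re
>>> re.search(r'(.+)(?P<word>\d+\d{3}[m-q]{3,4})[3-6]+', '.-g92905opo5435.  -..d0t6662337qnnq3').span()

(0, 36)

This matches one or more of any character (captured); then one or more of a digit, then exactly 3 of a digit, then 3 to 4 of a character in [m-q] (captured as 'word'); then one or more of a character in [3-6].
`re.search` tries every starting position until one works.
The match spans [0:36] → '.-g92905opo5435.  -..d0t6662337qnnq3'.
Captured: group 1 = '.-g92905opo5435.  -..d0t666', group 2 = '2337qnnq'.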